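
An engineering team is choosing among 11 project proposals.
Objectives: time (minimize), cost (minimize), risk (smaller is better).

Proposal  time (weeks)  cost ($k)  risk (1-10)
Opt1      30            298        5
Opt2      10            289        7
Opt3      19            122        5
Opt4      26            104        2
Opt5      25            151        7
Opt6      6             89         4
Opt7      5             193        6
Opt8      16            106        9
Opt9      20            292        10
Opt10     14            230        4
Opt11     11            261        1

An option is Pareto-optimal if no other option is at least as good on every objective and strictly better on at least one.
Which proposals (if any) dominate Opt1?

Opt3, Opt4, Opt6, Opt10, Opt11

Opt3: time 19≤30, cost 122≤298, risk 5≤5 — dominates Opt1.
Opt4: time 26≤30, cost 104≤298, risk 2≤5 — dominates Opt1.
Opt6: time 6≤30, cost 89≤298, risk 4≤5 — dominates Opt1.
Opt10: time 14≤30, cost 230≤298, risk 4≤5 — dominates Opt1.
Opt11: time 11≤30, cost 261≤298, risk 1≤5 — dominates Opt1.
Others (Opt2, Opt5, Opt7, Opt8, Opt9) are each worse than Opt1 on at least one objective.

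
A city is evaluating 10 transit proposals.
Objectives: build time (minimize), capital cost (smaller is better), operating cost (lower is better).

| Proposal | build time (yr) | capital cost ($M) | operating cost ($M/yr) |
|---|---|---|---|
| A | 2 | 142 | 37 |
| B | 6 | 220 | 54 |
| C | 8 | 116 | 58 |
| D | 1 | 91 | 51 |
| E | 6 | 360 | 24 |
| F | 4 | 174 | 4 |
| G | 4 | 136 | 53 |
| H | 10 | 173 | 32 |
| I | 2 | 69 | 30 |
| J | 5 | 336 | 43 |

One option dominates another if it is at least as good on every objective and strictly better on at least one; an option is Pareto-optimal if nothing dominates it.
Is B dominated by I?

Yes

I vs B: build time 2≤6, capital cost 69≤220, operating cost 30≤54 — I is at least as good on every objective with at least one strict improvement.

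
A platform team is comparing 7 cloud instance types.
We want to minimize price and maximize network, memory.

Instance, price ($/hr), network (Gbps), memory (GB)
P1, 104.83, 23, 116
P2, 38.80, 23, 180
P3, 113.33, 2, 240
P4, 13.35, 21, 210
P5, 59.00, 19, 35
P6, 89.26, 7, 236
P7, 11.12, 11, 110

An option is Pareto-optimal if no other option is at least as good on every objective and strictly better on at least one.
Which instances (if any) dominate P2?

P1: worse on price (104.83 vs 38.80).
P3: worse on price (113.33 vs 38.80).
P4: worse on network (21 vs 23).
P5: worse on price (59.00 vs 38.80).
P6: worse on price (89.26 vs 38.80).
P7: worse on network (11 vs 23).
No option dominates P2.

none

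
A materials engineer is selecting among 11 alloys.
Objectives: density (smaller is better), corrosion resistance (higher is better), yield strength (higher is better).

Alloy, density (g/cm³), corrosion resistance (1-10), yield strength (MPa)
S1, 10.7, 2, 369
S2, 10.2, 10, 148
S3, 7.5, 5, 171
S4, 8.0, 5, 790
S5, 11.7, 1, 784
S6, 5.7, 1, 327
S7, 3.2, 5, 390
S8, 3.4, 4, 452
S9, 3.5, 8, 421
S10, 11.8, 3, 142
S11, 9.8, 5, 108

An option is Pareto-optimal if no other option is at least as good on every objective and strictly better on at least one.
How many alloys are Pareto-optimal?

5

S1: dominated by S4 (density 8.0≤10.7, corrosion resistance 5≥2, yield strength 790≥369).
S2: not dominated (best corrosion resistance).
S3: dominated by S7 (density 3.2≤7.5, corrosion resistance 5≥5, yield strength 390≥171).
S4: not dominated (best yield strength).
S5: dominated by S4 (density 8.0≤11.7, corrosion resistance 5≥1, yield strength 790≥784).
S6: dominated by S7 (density 3.2≤5.7, corrosion resistance 5≥1, yield strength 390≥327).
S7: not dominated (best density).
S8: not dominated.
S9: not dominated.
S10: dominated by S2 (density 10.2≤11.8, corrosion resistance 10≥3, yield strength 148≥142).
S11: dominated by S3 (density 7.5≤9.8, corrosion resistance 5≥5, yield strength 171≥108).
Pareto-optimal: S2, S4, S7, S8, S9 → 5.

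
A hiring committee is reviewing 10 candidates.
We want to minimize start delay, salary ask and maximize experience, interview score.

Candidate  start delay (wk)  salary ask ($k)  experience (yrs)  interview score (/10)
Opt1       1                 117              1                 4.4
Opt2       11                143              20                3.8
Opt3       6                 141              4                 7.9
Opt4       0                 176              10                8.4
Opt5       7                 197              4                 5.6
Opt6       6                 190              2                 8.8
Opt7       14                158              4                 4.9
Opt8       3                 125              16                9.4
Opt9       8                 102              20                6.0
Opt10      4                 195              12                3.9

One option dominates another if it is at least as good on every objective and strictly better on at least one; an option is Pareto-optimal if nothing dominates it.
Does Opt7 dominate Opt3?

Opt7 vs Opt3: Opt7 is worse on start delay (14 vs 6), so it does not dominate Opt3.

No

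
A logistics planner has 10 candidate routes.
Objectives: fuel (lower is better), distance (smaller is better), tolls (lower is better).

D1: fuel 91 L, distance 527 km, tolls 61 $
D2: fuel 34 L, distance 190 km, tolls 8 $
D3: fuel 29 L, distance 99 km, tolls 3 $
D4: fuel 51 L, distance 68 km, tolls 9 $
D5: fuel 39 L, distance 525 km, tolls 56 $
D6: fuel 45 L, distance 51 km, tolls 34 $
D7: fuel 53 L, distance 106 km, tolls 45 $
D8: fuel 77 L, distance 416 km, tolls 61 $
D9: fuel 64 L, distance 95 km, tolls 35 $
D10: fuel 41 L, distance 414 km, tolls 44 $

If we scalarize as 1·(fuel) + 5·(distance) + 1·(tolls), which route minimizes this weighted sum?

D1: 1·91 + 5·527 + 1·61 = 2787
D2: 1·34 + 5·190 + 1·8 = 992
D3: 1·29 + 5·99 + 1·3 = 527
D4: 1·51 + 5·68 + 1·9 = 400
D5: 1·39 + 5·525 + 1·56 = 2720
D6: 1·45 + 5·51 + 1·34 = 334
D7: 1·53 + 5·106 + 1·45 = 628
D8: 1·77 + 5·416 + 1·61 = 2218
D9: 1·64 + 5·95 + 1·35 = 574
D10: 1·41 + 5·414 + 1·44 = 2155
Lowest: D6 at 334.

D6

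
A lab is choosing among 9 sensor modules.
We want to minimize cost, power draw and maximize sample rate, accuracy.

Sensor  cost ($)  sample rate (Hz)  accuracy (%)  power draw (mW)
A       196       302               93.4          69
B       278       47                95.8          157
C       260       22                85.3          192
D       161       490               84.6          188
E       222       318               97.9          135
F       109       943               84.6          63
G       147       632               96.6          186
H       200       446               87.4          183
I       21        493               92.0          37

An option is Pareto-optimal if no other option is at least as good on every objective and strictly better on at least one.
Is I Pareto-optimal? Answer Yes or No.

A: worse on cost (196 vs 21).
B: worse on cost (278 vs 21).
C: worse on cost (260 vs 21).
D: worse on cost (161 vs 21).
E: worse on cost (222 vs 21).
F: worse on cost (109 vs 21).
G: worse on cost (147 vs 21).
H: worse on cost (200 vs 21).
No option is at least as good as I on every objective and strictly better on one.

Yes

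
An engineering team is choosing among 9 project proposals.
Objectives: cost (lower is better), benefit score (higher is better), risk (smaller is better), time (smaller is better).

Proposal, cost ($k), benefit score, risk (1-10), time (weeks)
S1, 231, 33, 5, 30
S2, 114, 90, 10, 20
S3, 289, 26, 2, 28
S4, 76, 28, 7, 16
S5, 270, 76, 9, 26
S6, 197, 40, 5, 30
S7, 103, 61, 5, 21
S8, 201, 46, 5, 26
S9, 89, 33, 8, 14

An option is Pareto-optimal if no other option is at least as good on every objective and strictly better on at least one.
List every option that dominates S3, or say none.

none

S1: worse on risk (5 vs 2).
S2: worse on risk (10 vs 2).
S4: worse on risk (7 vs 2).
S5: worse on risk (9 vs 2).
S6: worse on risk (5 vs 2).
S7: worse on risk (5 vs 2).
S8: worse on risk (5 vs 2).
S9: worse on risk (8 vs 2).
No option dominates S3.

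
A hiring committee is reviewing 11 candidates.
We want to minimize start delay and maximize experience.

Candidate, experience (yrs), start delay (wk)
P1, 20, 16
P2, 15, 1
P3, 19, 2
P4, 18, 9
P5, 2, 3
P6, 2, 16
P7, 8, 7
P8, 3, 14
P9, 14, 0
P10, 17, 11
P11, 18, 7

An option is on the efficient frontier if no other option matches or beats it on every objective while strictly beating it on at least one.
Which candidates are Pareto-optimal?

P1, P2, P3, P9

P1: not dominated (best experience).
P2: not dominated.
P3: not dominated.
P4: dominated by P3 (experience 19≥18, start delay 2≤9).
P5: dominated by P2 (experience 15≥2, start delay 1≤3).
P6: dominated by P1 (experience 20≥2, start delay 16≤16).
P7: dominated by P2 (experience 15≥8, start delay 1≤7).
P8: dominated by P2 (experience 15≥3, start delay 1≤14).
P9: not dominated (best start delay).
P10: dominated by P3 (experience 19≥17, start delay 2≤11).
P11: dominated by P3 (experience 19≥18, start delay 2≤7).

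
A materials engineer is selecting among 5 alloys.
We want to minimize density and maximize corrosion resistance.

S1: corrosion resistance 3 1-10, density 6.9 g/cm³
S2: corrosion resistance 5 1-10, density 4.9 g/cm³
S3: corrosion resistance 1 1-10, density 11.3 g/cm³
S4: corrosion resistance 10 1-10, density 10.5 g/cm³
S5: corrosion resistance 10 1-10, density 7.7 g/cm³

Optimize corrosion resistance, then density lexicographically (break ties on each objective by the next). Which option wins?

First maximize corrosion resistance: best is 10, kept {S4, S5}.
Then minimize density: best is 7.7, kept {S5}.

S5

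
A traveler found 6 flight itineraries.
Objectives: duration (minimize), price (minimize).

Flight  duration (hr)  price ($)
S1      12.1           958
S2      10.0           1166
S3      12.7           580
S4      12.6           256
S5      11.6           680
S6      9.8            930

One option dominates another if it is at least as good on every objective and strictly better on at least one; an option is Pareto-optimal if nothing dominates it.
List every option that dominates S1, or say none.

S5: duration 11.6≤12.1, price 680≤958 — dominates S1.
S6: duration 9.8≤12.1, price 930≤958 — dominates S1.
Others (S2, S3, S4) are each worse than S1 on at least one objective.

S5, S6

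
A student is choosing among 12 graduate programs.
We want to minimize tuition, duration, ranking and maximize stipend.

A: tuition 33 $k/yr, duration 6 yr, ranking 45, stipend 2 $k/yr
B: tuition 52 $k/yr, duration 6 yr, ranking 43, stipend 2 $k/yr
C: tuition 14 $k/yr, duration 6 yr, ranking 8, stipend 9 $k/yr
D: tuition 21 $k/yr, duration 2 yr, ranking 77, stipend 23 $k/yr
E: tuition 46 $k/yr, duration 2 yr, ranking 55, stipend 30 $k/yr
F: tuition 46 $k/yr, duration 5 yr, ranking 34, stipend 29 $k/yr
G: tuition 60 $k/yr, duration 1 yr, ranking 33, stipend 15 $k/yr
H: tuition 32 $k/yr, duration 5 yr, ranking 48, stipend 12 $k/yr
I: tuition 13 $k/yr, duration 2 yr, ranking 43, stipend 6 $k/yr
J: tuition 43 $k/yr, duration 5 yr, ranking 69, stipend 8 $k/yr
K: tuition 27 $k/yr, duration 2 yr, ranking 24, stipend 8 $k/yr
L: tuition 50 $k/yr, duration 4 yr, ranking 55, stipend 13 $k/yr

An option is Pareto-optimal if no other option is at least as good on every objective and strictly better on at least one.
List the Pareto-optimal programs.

C, D, E, F, G, H, I, K

A: dominated by C (tuition 14≤33, duration 6≤6, ranking 8≤45, stipend 9≥2).
B: dominated by C (tuition 14≤52, duration 6≤6, ranking 8≤43, stipend 9≥2).
C: not dominated (best ranking).
D: not dominated.
E: not dominated (best stipend).
F: not dominated.
G: not dominated (best duration).
H: not dominated.
I: not dominated (best tuition).
J: dominated by H (tuition 32≤43, duration 5≤5, ranking 48≤69, stipend 12≥8).
K: not dominated.
L: dominated by E (tuition 46≤50, duration 2≤4, ranking 55≤55, stipend 30≥13).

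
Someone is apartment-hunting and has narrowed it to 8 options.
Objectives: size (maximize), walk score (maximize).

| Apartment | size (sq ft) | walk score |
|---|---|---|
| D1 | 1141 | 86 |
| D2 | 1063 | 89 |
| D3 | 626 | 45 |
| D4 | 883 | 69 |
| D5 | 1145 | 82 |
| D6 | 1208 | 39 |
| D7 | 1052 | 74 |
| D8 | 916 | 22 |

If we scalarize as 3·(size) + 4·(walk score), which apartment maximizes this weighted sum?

D6

D1: 3·1141 + 4·86 = 3767
D2: 3·1063 + 4·89 = 3545
D3: 3·626 + 4·45 = 2058
D4: 3·883 + 4·69 = 2925
D5: 3·1145 + 4·82 = 3763
D6: 3·1208 + 4·39 = 3780
D7: 3·1052 + 4·74 = 3452
D8: 3·916 + 4·22 = 2836
Highest: D6 at 3780.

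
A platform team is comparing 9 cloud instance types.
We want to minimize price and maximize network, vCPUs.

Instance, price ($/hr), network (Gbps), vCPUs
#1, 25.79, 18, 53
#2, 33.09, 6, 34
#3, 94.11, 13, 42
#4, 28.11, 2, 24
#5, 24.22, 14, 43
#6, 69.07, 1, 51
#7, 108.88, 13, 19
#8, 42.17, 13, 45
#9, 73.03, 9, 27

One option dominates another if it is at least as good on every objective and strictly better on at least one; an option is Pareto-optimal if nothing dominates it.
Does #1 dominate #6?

Yes

#1 vs #6: price 25.79≤69.07, network 18≥1, vCPUs 53≥51 — #1 is at least as good on every objective with at least one strict improvement.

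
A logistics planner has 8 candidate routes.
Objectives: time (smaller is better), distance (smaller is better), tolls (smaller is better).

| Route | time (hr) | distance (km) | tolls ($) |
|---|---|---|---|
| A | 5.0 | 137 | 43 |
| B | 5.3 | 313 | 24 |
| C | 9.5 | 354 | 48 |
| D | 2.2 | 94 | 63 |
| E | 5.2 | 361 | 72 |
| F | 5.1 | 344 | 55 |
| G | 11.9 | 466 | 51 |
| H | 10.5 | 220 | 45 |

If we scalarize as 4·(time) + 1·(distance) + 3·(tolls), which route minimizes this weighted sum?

A: 4·5.0 + 1·137 + 3·43 = 286.0
B: 4·5.3 + 1·313 + 3·24 = 406.2
C: 4·9.5 + 1·354 + 3·48 = 536.0
D: 4·2.2 + 1·94 + 3·63 = 291.8
E: 4·5.2 + 1·361 + 3·72 = 597.8
F: 4·5.1 + 1·344 + 3·55 = 529.4
G: 4·11.9 + 1·466 + 3·51 = 666.6
H: 4·10.5 + 1·220 + 3·45 = 397.0
Lowest: A at 286.0.

A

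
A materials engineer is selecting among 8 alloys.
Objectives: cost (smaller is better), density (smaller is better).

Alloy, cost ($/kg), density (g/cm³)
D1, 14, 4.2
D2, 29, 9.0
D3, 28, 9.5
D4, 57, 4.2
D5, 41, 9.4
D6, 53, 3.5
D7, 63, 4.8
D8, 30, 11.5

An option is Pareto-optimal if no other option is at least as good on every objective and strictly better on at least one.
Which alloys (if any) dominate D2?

D1: cost 14≤29, density 4.2≤9.0 — dominates D2.
Others (D3, D4, D5, D6, D7, D8) are each worse than D2 on at least one objective.

D1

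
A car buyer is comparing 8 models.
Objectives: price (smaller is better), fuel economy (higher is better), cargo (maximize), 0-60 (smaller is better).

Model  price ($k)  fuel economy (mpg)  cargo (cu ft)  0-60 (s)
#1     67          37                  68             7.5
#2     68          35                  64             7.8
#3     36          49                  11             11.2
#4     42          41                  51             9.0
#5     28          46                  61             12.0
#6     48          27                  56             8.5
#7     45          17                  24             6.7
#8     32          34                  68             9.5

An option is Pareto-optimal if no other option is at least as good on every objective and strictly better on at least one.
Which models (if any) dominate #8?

#1: worse on price (67 vs 32).
#2: worse on price (68 vs 32).
#3: worse on price (36 vs 32).
#4: worse on price (42 vs 32).
#5: worse on cargo (61 vs 68).
#6: worse on price (48 vs 32).
#7: worse on price (45 vs 32).
No option dominates #8.

none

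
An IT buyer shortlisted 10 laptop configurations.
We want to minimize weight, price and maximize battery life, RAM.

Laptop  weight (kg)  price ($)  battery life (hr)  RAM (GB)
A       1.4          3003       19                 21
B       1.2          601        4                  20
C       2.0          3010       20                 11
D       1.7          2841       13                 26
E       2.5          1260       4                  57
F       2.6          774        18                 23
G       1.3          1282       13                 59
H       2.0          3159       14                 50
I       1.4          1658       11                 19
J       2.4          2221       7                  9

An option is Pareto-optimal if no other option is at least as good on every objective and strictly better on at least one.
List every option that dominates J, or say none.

G: weight 1.3≤2.4, price 1282≤2221, battery life 13≥7, RAM 59≥9 — dominates J.
I: weight 1.4≤2.4, price 1658≤2221, battery life 11≥7, RAM 19≥9 — dominates J.
Others (A, B, C, D, E, F, H) are each worse than J on at least one objective.

G, I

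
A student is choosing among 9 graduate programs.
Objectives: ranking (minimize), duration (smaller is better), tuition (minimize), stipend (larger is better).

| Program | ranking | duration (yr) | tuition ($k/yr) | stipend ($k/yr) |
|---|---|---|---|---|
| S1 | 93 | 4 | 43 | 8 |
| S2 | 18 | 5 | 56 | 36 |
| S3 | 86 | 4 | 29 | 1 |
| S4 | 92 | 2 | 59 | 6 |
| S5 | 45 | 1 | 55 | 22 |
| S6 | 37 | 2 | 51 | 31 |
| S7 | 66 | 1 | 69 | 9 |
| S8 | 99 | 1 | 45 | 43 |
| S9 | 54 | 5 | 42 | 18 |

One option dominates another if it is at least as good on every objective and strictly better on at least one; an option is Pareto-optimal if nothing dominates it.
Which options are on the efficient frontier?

S1: not dominated.
S2: not dominated (best ranking).
S3: not dominated (best tuition).
S4: dominated by S5 (ranking 45≤92, duration 1≤2, tuition 55≤59, stipend 22≥6).
S5: not dominated.
S6: not dominated.
S7: dominated by S5 (ranking 45≤66, duration 1≤1, tuition 55≤69, stipend 22≥9).
S8: not dominated (best stipend).
S9: not dominated.

S1, S2, S3, S5, S6, S8, S9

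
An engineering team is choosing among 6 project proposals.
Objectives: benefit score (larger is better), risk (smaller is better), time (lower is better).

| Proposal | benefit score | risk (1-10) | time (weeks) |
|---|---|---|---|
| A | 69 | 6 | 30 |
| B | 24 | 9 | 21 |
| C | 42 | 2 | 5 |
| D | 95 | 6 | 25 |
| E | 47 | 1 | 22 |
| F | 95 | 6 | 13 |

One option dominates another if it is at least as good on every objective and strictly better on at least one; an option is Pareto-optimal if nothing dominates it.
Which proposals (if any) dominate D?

F: benefit score 95≥95, risk 6≤6, time 13≤25 — dominates D.
Others (A, B, C, E) are each worse than D on at least one objective.

F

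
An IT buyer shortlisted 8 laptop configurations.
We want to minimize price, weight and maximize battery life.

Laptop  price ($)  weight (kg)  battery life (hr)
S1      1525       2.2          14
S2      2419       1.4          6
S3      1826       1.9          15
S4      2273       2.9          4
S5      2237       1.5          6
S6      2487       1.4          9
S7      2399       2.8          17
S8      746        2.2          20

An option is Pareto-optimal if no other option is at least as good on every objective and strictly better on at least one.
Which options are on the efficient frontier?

S2, S3, S5, S6, S8

S1: dominated by S8 (price 746≤1525, weight 2.2≤2.2, battery life 20≥14).
S2: not dominated.
S3: not dominated.
S4: dominated by S1 (price 1525≤2273, weight 2.2≤2.9, battery life 14≥4).
S5: not dominated.
S6: not dominated.
S7: dominated by S8 (price 746≤2399, weight 2.2≤2.8, battery life 20≥17).
S8: not dominated (best price).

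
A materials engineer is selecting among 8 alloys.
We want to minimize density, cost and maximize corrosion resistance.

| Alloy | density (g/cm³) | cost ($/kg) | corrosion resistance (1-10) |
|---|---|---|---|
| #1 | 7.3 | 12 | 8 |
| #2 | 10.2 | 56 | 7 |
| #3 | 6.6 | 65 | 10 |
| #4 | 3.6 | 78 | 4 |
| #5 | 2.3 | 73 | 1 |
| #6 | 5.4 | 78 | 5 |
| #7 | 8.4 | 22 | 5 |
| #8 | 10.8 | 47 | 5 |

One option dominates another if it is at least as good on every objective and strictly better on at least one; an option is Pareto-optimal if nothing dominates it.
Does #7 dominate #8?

Yes

#7 vs #8: density 8.4≤10.8, cost 22≤47, corrosion resistance 5≥5 — #7 is at least as good on every objective with at least one strict improvement.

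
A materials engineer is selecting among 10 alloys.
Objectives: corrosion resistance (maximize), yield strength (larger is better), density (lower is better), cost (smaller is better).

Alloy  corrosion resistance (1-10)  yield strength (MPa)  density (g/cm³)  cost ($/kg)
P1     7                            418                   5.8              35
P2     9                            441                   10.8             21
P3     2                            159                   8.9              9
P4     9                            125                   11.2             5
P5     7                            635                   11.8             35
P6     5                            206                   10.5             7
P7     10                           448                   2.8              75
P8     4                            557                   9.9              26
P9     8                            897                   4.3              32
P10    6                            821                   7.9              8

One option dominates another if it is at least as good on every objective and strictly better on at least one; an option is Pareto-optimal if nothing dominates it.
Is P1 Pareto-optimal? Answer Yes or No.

P9 vs P1: corrosion resistance 8≥7, yield strength 897≥418, density 4.3≤5.8, cost 32≤35 — P9 is at least as good on every objective and strictly better on at least one, so P9 dominates P1.

No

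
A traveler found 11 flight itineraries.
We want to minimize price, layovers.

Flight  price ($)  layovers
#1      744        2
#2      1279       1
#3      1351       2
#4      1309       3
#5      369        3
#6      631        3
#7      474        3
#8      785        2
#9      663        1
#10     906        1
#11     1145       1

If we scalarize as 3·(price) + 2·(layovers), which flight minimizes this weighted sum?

#5

#1: 3·744 + 2·2 = 2236
#2: 3·1279 + 2·1 = 3839
#3: 3·1351 + 2·2 = 4057
#4: 3·1309 + 2·3 = 3933
#5: 3·369 + 2·3 = 1113
#6: 3·631 + 2·3 = 1899
#7: 3·474 + 2·3 = 1428
#8: 3·785 + 2·2 = 2359
#9: 3·663 + 2·1 = 1991
#10: 3·906 + 2·1 = 2720
#11: 3·1145 + 2·1 = 3437
Lowest: #5 at 1113.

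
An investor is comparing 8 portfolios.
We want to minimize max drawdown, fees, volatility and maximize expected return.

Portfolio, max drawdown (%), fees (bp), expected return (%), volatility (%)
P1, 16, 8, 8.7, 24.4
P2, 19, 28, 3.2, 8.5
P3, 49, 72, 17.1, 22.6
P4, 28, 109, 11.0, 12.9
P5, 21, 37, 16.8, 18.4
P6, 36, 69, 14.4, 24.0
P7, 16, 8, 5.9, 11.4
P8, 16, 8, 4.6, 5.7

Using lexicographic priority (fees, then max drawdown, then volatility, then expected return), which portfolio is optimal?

P8

First minimize fees: best is 8, kept {P1, P7, P8}.
Then minimize max drawdown: best is 16, kept {P1, P7, P8}.
Then minimize volatility: best is 5.7, kept {P8}.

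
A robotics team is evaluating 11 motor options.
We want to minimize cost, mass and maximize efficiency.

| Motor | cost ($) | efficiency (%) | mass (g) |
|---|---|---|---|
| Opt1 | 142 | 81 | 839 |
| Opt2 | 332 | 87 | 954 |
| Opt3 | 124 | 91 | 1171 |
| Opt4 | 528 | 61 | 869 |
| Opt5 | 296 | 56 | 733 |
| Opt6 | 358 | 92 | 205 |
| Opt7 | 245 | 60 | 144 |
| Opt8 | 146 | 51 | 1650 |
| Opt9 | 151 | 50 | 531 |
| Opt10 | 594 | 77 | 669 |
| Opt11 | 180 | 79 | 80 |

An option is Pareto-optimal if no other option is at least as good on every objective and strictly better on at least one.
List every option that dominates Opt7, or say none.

Opt11: cost 180≤245, efficiency 79≥60, mass 80≤144 — dominates Opt7.
Others (Opt1, Opt2, Opt3, Opt4, Opt5, Opt6, Opt8, Opt9, Opt10) are each worse than Opt7 on at least one objective.

Opt11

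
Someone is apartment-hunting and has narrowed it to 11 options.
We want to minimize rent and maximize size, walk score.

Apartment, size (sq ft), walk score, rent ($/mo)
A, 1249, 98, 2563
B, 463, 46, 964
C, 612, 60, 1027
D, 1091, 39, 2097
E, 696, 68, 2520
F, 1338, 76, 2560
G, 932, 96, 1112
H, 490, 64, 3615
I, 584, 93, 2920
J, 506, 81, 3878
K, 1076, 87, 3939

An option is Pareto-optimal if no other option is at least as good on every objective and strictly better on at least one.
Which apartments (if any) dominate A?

none

B: worse on size (463 vs 1249).
C: worse on size (612 vs 1249).
D: worse on size (1091 vs 1249).
E: worse on size (696 vs 1249).
F: worse on walk score (76 vs 98).
G: worse on size (932 vs 1249).
H: worse on size (490 vs 1249).
I: worse on size (584 vs 1249).
J: worse on size (506 vs 1249).
K: worse on size (1076 vs 1249).
No option dominates A.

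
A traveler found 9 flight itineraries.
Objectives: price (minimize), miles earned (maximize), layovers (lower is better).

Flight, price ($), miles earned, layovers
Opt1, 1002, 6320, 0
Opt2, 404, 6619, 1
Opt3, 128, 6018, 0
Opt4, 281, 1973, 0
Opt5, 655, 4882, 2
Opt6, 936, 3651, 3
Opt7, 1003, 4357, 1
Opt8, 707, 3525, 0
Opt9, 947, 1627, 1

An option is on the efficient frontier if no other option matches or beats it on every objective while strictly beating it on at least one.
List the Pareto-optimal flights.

Opt1: not dominated.
Opt2: not dominated (best miles earned).
Opt3: not dominated (best price).
Opt4: dominated by Opt3 (price 128≤281, miles earned 6018≥1973, layovers 0≤0).
Opt5: dominated by Opt2 (price 404≤655, miles earned 6619≥4882, layovers 1≤2).
Opt6: dominated by Opt2 (price 404≤936, miles earned 6619≥3651, layovers 1≤3).
Opt7: dominated by Opt1 (price 1002≤1003, miles earned 6320≥4357, layovers 0≤1).
Opt8: dominated by Opt3 (price 128≤707, miles earned 6018≥3525, layovers 0≤0).
Opt9: dominated by Opt2 (price 404≤947, miles earned 6619≥1627, layovers 1≤1).

Opt1, Opt2, Opt3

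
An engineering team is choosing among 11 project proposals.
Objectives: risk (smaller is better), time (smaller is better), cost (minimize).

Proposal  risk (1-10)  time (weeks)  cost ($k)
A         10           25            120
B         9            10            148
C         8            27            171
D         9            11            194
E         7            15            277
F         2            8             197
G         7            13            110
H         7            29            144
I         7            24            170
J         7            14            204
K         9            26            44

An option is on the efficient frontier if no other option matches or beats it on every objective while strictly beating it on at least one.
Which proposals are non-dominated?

B, F, G, K

A: dominated by G (risk 7≤10, time 13≤25, cost 110≤120).
B: not dominated.
C: dominated by G (risk 7≤8, time 13≤27, cost 110≤171).
D: dominated by B (risk 9≤9, time 10≤11, cost 148≤194).
E: dominated by F (risk 2≤7, time 8≤15, cost 197≤277).
F: not dominated (best risk).
G: not dominated.
H: dominated by G (risk 7≤7, time 13≤29, cost 110≤144).
I: dominated by G (risk 7≤7, time 13≤24, cost 110≤170).
J: dominated by F (risk 2≤7, time 8≤14, cost 197≤204).
K: not dominated (best cost).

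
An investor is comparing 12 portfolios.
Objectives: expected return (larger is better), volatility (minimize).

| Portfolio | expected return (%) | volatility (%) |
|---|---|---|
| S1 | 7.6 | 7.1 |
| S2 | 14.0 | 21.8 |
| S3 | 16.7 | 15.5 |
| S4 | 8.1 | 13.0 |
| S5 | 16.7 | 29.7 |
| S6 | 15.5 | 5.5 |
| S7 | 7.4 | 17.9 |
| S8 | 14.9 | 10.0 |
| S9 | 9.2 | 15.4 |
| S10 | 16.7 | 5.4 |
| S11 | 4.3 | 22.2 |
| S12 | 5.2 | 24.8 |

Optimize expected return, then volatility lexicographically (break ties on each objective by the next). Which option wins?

First maximize expected return: best is 16.7, kept {S3, S5, S10}.
Then minimize volatility: best is 5.4, kept {S10}.

S10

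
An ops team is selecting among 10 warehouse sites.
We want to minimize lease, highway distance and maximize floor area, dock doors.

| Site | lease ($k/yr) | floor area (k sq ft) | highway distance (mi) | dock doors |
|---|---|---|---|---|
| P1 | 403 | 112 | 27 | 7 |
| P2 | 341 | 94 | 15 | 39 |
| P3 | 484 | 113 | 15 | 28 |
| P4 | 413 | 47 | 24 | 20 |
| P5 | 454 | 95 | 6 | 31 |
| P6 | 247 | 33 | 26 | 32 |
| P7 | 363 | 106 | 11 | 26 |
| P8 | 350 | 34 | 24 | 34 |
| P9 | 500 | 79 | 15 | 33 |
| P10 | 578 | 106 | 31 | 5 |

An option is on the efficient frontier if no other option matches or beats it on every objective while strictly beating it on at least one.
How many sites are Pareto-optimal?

P1: not dominated.
P2: not dominated (best dock doors).
P3: not dominated (best floor area).
P4: dominated by P2 (lease 341≤413, floor area 94≥47, highway distance 15≤24, dock doors 39≥20).
P5: not dominated (best highway distance).
P6: not dominated (best lease).
P7: not dominated.
P8: dominated by P2 (lease 341≤350, floor area 94≥34, highway distance 15≤24, dock doors 39≥34).
P9: dominated by P2 (lease 341≤500, floor area 94≥79, highway distance 15≤15, dock doors 39≥33).
P10: dominated by P1 (lease 403≤578, floor area 112≥106, highway distance 27≤31, dock doors 7≥5).
Pareto-optimal: P1, P2, P3, P5, P6, P7 → 6.

6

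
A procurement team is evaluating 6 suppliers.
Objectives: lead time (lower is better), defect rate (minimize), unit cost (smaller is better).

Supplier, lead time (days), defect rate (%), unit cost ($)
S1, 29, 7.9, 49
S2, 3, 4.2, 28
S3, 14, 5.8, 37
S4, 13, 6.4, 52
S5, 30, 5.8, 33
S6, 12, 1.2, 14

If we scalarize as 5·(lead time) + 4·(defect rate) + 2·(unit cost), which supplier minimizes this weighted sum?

S2

S1: 5·29 + 4·7.9 + 2·49 = 274.6
S2: 5·3 + 4·4.2 + 2·28 = 87.8
S3: 5·14 + 4·5.8 + 2·37 = 167.2
S4: 5·13 + 4·6.4 + 2·52 = 194.6
S5: 5·30 + 4·5.8 + 2·33 = 239.2
S6: 5·12 + 4·1.2 + 2·14 = 92.8
Lowest: S2 at 87.8.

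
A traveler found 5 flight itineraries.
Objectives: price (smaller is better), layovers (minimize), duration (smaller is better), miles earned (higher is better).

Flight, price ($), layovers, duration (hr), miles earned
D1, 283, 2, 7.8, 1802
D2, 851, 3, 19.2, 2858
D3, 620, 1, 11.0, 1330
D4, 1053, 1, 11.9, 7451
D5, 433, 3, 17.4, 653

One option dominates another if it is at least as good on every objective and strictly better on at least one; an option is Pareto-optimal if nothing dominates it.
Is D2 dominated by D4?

No

D4 vs D2: D4 is worse on price (1053 vs 851), so it does not dominate D2.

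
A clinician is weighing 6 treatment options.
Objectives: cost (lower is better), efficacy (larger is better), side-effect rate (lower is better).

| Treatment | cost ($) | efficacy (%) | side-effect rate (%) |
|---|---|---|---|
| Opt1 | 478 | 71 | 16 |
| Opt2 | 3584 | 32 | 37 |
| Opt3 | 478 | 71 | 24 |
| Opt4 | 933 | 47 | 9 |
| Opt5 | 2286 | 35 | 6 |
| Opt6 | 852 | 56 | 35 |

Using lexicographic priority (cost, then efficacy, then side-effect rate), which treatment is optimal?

First minimize cost: best is 478, kept {Opt1, Opt3}.
Then maximize efficacy: best is 71, kept {Opt1, Opt3}.
Then minimize side-effect rate: best is 16, kept {Opt1}.

Opt1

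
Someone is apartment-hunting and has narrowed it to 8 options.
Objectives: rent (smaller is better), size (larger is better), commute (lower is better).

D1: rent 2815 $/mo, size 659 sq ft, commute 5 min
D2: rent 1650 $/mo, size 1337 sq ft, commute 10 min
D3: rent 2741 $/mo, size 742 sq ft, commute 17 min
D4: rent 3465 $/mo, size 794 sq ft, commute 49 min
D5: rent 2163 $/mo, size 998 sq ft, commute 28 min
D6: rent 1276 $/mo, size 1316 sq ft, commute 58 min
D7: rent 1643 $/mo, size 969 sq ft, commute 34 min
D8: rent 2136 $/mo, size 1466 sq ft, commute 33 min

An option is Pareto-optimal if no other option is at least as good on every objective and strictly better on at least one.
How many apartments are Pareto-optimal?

5

D1: not dominated (best commute).
D2: not dominated.
D3: dominated by D2 (rent 1650≤2741, size 1337≥742, commute 10≤17).
D4: dominated by D2 (rent 1650≤3465, size 1337≥794, commute 10≤49).
D5: dominated by D2 (rent 1650≤2163, size 1337≥998, commute 10≤28).
D6: not dominated (best rent).
D7: not dominated.
D8: not dominated (best size).
Pareto-optimal: D1, D2, D6, D7, D8 → 5.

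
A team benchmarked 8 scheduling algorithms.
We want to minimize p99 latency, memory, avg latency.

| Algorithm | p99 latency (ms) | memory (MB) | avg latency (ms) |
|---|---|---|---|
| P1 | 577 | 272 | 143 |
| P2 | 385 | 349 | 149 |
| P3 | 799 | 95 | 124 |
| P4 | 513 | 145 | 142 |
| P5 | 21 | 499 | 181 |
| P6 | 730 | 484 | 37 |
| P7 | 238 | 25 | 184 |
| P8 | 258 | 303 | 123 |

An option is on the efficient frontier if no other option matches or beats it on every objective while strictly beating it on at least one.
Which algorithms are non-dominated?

P1: dominated by P4 (p99 latency 513≤577, memory 145≤272, avg latency 142≤143).
P2: dominated by P8 (p99 latency 258≤385, memory 303≤349, avg latency 123≤149).
P3: not dominated.
P4: not dominated.
P5: not dominated (best p99 latency).
P6: not dominated (best avg latency).
P7: not dominated (best memory).
P8: not dominated.

P3, P4, P5, P6, P7, P8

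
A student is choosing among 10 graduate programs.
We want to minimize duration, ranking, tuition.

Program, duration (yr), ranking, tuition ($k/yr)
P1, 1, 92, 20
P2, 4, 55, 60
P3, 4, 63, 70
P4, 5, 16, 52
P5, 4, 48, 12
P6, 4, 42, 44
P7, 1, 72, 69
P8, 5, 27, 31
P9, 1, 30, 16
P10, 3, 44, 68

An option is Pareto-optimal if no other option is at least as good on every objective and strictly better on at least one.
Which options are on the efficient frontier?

P1: dominated by P9 (duration 1≤1, ranking 30≤92, tuition 16≤20).
P2: dominated by P5 (duration 4≤4, ranking 48≤55, tuition 12≤60).
P3: dominated by P2 (duration 4≤4, ranking 55≤63, tuition 60≤70).
P4: not dominated (best ranking).
P5: not dominated (best tuition).
P6: dominated by P9 (duration 1≤4, ranking 30≤42, tuition 16≤44).
P7: dominated by P9 (duration 1≤1, ranking 30≤72, tuition 16≤69).
P8: not dominated.
P9: not dominated.
P10: dominated by P9 (duration 1≤3, ranking 30≤44, tuition 16≤68).

P4, P5, P8, P9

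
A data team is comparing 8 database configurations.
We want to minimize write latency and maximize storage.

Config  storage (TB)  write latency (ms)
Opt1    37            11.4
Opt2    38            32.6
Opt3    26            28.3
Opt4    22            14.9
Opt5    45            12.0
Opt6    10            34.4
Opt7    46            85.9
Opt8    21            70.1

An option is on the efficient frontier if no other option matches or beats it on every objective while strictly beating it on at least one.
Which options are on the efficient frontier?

Opt1, Opt5, Opt7

Opt1: not dominated (best write latency).
Opt2: dominated by Opt5 (storage 45≥38, write latency 12.0≤32.6).
Opt3: dominated by Opt1 (storage 37≥26, write latency 11.4≤28.3).
Opt4: dominated by Opt1 (storage 37≥22, write latency 11.4≤14.9).
Opt5: not dominated.
Opt6: dominated by Opt1 (storage 37≥10, write latency 11.4≤34.4).
Opt7: not dominated (best storage).
Opt8: dominated by Opt1 (storage 37≥21, write latency 11.4≤70.1).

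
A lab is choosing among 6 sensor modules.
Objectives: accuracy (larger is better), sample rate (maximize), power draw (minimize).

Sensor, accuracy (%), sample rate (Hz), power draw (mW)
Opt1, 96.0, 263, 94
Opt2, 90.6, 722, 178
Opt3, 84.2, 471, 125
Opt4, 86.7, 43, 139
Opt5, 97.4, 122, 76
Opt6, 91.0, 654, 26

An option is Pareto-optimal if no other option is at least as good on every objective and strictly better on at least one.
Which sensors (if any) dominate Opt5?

Opt1: worse on accuracy (96.0 vs 97.4).
Opt2: worse on accuracy (90.6 vs 97.4).
Opt3: worse on accuracy (84.2 vs 97.4).
Opt4: worse on accuracy (86.7 vs 97.4).
Opt6: worse on accuracy (91.0 vs 97.4).
No option dominates Opt5.

none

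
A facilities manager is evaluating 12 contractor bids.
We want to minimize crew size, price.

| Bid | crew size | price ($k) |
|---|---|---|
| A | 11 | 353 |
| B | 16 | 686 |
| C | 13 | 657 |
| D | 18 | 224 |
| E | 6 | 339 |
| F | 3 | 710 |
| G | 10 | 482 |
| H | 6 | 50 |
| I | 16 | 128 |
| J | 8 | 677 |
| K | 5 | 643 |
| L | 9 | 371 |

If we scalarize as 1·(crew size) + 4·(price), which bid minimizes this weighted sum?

A: 1·11 + 4·353 = 1423
B: 1·16 + 4·686 = 2760
C: 1·13 + 4·657 = 2641
D: 1·18 + 4·224 = 914
E: 1·6 + 4·339 = 1362
F: 1·3 + 4·710 = 2843
G: 1·10 + 4·482 = 1938
H: 1·6 + 4·50 = 206
I: 1·16 + 4·128 = 528
J: 1·8 + 4·677 = 2716
K: 1·5 + 4·643 = 2577
L: 1·9 + 4·371 = 1493
Lowest: H at 206.

H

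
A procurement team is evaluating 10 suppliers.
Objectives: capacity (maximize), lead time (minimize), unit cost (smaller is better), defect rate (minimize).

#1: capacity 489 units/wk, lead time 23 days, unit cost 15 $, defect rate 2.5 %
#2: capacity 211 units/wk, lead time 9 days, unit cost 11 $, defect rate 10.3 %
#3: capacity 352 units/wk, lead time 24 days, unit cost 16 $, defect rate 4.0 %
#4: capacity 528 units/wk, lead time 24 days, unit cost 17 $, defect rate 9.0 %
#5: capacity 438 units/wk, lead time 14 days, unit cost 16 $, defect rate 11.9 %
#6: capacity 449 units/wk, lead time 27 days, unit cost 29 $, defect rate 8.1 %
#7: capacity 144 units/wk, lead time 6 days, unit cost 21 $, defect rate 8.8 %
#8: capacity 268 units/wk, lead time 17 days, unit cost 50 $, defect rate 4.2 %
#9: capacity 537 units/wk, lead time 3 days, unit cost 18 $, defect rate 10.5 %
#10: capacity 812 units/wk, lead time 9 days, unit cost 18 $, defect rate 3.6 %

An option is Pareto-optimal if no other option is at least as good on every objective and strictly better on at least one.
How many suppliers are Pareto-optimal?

7

#1: not dominated (best defect rate).
#2: not dominated (best unit cost).
#3: dominated by #1 (capacity 489≥352, lead time 23≤24, unit cost 15≤16, defect rate 2.5≤4.0).
#4: not dominated.
#5: not dominated.
#6: dominated by #1 (capacity 489≥449, lead time 23≤27, unit cost 15≤29, defect rate 2.5≤8.1).
#7: not dominated.
#8: dominated by #10 (capacity 812≥268, lead time 9≤17, unit cost 18≤50, defect rate 3.6≤4.2).
#9: not dominated (best lead time).
#10: not dominated (best capacity).
Pareto-optimal: #1, #2, #4, #5, #7, #9, #10 → 7.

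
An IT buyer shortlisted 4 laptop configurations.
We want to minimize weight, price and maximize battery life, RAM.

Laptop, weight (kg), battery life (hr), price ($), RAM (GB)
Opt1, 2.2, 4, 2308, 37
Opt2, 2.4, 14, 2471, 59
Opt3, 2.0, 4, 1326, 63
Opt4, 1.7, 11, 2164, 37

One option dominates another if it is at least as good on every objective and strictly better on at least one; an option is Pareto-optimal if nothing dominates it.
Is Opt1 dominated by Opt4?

Opt4 vs Opt1: weight 1.7≤2.2, battery life 11≥4, price 2164≤2308, RAM 37≥37 — Opt4 is at least as good on every objective with at least one strict improvement.

Yes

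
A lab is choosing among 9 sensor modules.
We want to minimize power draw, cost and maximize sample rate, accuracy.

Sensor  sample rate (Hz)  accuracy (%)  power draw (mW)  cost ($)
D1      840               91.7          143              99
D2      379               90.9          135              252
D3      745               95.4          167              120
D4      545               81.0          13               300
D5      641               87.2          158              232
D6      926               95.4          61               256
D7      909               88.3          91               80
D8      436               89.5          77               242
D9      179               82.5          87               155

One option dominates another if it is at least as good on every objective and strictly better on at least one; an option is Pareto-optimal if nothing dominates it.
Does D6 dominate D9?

No

D6 vs D9: D6 is worse on cost (256 vs 155), so it does not dominate D9.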